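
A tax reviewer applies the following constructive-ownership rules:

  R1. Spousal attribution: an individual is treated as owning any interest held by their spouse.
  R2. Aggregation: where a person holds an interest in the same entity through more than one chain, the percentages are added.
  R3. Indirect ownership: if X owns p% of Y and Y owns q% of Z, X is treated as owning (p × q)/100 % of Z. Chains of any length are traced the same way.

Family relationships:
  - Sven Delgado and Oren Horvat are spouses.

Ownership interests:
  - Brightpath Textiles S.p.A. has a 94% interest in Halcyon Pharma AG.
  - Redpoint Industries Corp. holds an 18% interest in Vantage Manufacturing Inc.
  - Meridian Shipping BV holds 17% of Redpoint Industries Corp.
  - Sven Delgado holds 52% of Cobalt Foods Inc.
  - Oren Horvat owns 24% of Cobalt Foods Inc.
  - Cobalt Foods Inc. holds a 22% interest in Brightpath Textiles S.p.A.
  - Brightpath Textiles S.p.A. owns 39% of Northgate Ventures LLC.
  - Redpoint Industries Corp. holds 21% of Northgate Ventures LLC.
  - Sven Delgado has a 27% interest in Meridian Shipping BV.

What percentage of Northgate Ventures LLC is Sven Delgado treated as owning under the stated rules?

By spousal attribution (R1), Sven Delgado is treated as also owning Oren Horvat's interest in Cobalt Foods Inc, giving 52% + 24% = 76%.
Chain via Cobalt Foods Inc. → Brightpath Textiles S.p.A. (R3): 76% × 22% × 39% = 6.5208% of Northgate Ventures LLC.
Chain via Meridian Shipping BV → Redpoint Industries Corp. (R3): 27% × 17% × 21% = 0.9639% of Northgate Ventures LLC.
Aggregating (R2): 6.5208% + 0.9639% = 7.4847%.

7.4847%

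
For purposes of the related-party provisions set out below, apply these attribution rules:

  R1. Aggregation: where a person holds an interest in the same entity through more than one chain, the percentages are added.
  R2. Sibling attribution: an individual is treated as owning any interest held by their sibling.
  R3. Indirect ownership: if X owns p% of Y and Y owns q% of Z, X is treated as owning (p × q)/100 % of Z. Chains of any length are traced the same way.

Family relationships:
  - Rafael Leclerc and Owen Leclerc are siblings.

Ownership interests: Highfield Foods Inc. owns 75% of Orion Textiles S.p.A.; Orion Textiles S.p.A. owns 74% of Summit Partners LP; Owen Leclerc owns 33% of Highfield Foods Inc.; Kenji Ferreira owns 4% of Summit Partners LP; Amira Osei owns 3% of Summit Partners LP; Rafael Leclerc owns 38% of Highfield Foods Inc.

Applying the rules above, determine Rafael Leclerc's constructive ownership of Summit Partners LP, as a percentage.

39.405%

By sibling attribution (R2), Rafael Leclerc is treated as also owning Owen Leclerc's interest in Highfield Foods Inc, giving 38% + 33% = 71%.
Chain via Highfield Foods Inc. → Orion Textiles S.p.A. (R3): 71% × 75% × 74% = 39.405% of Summit Partners LP.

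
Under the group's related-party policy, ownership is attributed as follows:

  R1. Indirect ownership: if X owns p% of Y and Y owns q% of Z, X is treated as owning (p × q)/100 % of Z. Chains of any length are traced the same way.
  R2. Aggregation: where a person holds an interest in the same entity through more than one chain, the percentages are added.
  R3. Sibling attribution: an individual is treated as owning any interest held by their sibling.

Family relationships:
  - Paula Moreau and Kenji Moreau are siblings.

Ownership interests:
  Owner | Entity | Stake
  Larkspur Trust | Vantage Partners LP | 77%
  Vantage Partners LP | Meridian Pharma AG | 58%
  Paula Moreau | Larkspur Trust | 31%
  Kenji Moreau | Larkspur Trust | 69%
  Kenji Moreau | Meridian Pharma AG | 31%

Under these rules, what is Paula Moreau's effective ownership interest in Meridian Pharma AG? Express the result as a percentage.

75.66%

By sibling attribution (R3), Paula Moreau is treated as also owning Kenji Moreau's interest in Larkspur Trust, giving 31% + 69% = 100%.
By sibling attribution (R3), Paula Moreau is treated as owning Kenji Moreau's 31% interest in Meridian Pharma AG.
Chain via Larkspur Trust → Vantage Partners LP (R1): 100% × 77% × 58% = 44.66% of Meridian Pharma AG.
Direct interest in Meridian Pharma AG: 31%.
Aggregating (R2): 44.66% + 31% = 75.66%.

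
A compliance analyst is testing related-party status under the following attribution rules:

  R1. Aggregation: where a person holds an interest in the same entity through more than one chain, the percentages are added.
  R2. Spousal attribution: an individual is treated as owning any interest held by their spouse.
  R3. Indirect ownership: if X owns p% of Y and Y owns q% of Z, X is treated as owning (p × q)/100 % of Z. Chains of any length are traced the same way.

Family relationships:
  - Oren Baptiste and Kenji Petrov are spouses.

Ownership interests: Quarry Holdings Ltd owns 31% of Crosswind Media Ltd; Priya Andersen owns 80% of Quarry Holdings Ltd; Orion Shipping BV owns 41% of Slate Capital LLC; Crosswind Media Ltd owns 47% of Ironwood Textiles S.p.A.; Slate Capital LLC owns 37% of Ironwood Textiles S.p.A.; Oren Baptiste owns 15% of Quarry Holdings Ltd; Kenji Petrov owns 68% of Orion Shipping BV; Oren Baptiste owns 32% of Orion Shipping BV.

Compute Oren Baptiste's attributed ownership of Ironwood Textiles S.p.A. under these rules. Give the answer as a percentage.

17.3555%

By spousal attribution (R2), Oren Baptiste is treated as also owning Kenji Petrov's interest in Orion Shipping BV, giving 32% + 68% = 100%.
Chain via Orion Shipping BV → Slate Capital LLC (R3): 100% × 41% × 37% = 15.17% of Ironwood Textiles S.p.A.
Chain via Quarry Holdings Ltd → Crosswind Media Ltd (R3): 15% × 31% × 47% = 2.1855% of Ironwood Textiles S.p.A.
Aggregating (R1): 15.17% + 2.1855% = 17.3555%.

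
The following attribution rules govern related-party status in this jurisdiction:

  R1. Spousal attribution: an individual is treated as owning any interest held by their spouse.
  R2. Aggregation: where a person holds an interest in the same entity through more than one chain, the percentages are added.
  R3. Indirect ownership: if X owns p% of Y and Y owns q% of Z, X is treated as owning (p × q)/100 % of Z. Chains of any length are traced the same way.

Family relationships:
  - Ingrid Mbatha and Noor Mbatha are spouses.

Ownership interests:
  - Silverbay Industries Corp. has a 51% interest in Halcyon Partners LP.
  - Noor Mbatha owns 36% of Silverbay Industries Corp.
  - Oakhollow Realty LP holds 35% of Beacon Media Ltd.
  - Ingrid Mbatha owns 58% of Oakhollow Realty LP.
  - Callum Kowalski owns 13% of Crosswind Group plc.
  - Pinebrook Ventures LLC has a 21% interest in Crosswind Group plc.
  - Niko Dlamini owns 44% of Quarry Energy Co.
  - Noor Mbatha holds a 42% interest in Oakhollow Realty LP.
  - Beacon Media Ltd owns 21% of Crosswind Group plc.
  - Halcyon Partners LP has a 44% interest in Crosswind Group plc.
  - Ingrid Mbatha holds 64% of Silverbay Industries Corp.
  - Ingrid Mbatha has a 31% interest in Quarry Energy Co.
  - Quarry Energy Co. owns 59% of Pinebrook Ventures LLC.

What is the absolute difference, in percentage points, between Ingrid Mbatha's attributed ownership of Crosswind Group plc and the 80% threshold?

By spousal attribution (R1), Ingrid Mbatha is treated as also owning Noor Mbatha's interest in Oakhollow Realty LP, giving 58% + 42% = 100%.
By spousal attribution (R1), Ingrid Mbatha is treated as also owning Noor Mbatha's interest in Silverbay Industries Corp, giving 64% + 36% = 100%.
Chain via Oakhollow Realty LP → Beacon Media Ltd (R3): 100% × 35% × 21% = 7.35% of Crosswind Group plc.
Chain via Silverbay Industries Corp. → Halcyon Partners LP (R3): 100% × 51% × 44% = 22.44% of Crosswind Group plc.
Chain via Quarry Energy Co. → Pinebrook Ventures LLC (R3): 31% × 59% × 21% = 3.8409% of Crosswind Group plc.
Aggregating (R2): 7.35% + 22.44% + 3.8409% = 33.6309%.
33.6309% falls short of the 80% threshold by 46.3691 percentage points.

46.3691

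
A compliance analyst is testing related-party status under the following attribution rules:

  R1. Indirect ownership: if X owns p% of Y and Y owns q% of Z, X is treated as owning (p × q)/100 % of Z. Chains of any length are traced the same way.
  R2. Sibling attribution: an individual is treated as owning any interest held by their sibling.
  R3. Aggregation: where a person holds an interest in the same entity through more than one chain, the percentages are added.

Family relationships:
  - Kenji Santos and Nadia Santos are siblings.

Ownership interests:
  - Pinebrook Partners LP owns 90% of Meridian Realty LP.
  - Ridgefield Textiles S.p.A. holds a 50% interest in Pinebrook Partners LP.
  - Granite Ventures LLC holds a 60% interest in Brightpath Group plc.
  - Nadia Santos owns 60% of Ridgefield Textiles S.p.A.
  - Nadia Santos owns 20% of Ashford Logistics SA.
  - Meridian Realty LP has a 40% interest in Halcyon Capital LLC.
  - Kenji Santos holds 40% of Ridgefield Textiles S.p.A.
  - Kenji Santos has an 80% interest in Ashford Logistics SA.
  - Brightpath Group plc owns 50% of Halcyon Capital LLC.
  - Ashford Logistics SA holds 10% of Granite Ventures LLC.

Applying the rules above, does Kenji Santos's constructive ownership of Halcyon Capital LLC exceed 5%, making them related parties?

Yes

By sibling attribution (R2), Kenji Santos is treated as also owning Nadia Santos's interest in Ridgefield Textiles S.p.A, giving 40% + 60% = 100%.
By sibling attribution (R2), Kenji Santos is treated as also owning Nadia Santos's interest in Ashford Logistics SA, giving 80% + 20% = 100%.
Chain via Ridgefield Textiles S.p.A. → Pinebrook Partners LP → Meridian Realty LP (R1): 100% × 50% × 90% × 40% = 18% of Halcyon Capital LLC.
Chain via Ashford Logistics SA → Granite Ventures LLC → Brightpath Group plc (R1): 100% × 10% × 60% × 50% = 3% of Halcyon Capital LLC.
Aggregating (R3): 18% + 3% = 21%.
21% exceeds the 5% threshold, so Kenji is a related party to Halcyon Capital LLC.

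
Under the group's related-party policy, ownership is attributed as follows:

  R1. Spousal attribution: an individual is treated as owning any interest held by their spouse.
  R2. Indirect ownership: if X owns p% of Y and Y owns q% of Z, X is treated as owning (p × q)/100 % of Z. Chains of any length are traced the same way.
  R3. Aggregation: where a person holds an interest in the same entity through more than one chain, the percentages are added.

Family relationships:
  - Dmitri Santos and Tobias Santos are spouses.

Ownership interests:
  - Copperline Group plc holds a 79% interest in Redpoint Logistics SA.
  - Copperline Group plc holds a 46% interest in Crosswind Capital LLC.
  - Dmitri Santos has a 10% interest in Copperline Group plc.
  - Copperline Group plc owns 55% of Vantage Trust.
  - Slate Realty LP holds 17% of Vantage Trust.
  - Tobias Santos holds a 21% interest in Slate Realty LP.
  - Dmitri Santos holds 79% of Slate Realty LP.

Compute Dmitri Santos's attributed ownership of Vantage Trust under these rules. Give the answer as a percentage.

22.5%

By spousal attribution (R1), Dmitri Santos is treated as also owning Tobias Santos's interest in Slate Realty LP, giving 79% + 21% = 100%.
Chain via Slate Realty LP (R2): 100% × 17% = 17% of Vantage Trust.
Chain via Copperline Group plc (R2): 10% × 55% = 5.5% of Vantage Trust.
Aggregating (R3): 17% + 5.5% = 22.5%.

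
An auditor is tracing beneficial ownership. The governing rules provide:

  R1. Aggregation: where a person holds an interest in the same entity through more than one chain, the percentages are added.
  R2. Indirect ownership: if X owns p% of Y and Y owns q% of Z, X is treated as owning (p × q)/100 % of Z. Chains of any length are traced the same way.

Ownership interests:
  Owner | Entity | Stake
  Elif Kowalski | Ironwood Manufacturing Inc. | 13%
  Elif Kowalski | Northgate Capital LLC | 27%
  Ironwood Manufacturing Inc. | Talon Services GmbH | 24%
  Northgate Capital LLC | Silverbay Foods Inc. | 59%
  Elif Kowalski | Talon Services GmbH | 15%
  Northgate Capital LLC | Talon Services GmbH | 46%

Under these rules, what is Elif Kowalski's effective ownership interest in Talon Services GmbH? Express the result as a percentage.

30.54%

Chain via Northgate Capital LLC (R2): 27% × 46% = 12.42% of Talon Services GmbH.
Chain via Ironwood Manufacturing Inc. (R2): 13% × 24% = 3.12% of Talon Services GmbH.
Direct interest in Talon Services GmbH: 15%.
Aggregating (R1): 12.42% + 3.12% + 15% = 30.54%.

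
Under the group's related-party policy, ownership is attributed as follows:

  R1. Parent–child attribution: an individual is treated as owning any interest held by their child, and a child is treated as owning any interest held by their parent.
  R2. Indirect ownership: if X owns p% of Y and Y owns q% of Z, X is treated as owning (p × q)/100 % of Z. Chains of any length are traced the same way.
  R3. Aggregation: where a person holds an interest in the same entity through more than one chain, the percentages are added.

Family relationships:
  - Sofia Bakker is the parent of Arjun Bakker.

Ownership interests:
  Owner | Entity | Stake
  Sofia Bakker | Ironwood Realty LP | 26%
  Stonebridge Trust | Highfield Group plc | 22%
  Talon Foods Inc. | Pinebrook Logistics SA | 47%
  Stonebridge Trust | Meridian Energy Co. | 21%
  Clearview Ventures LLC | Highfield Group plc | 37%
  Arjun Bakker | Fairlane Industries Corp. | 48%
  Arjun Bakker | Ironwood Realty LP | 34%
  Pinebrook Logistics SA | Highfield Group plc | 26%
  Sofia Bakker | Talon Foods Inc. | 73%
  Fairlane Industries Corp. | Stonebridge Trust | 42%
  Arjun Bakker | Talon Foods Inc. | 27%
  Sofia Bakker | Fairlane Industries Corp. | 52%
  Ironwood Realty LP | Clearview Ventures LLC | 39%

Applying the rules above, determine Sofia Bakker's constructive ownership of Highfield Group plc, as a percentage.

By parent–child attribution (R1), Sofia Bakker is treated as also owning Arjun Bakker's interest in Fairlane Industries Corp, giving 52% + 48% = 100%.
By parent–child attribution (R1), Sofia Bakker is treated as also owning Arjun Bakker's interest in Talon Foods Inc, giving 73% + 27% = 100%.
By parent–child attribution (R1), Sofia Bakker is treated as also owning Arjun Bakker's interest in Ironwood Realty LP, giving 26% + 34% = 60%.
Chain via Fairlane Industries Corp. → Stonebridge Trust (R2): 100% × 42% × 22% = 9.24% of Highfield Group plc.
Chain via Talon Foods Inc. → Pinebrook Logistics SA (R2): 100% × 47% × 26% = 12.22% of Highfield Group plc.
Chain via Ironwood Realty LP → Clearview Ventures LLC (R2): 60% × 39% × 37% = 8.658% of Highfield Group plc.
Aggregating (R3): 9.24% + 12.22% + 8.658% = 30.118%.

30.118%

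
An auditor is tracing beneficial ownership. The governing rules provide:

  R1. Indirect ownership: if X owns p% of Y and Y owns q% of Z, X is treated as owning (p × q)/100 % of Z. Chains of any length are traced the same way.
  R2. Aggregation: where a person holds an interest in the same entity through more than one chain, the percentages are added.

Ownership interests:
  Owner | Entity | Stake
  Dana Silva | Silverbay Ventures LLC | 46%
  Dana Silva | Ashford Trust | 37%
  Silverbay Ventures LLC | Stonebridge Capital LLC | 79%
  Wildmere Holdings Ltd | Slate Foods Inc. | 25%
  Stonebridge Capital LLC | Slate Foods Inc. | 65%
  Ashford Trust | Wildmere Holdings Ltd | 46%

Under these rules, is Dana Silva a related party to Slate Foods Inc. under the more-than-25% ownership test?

Yes

Chain via Ashford Trust → Wildmere Holdings Ltd (R1): 37% × 46% × 25% = 4.255% of Slate Foods Inc.
Chain via Silverbay Ventures LLC → Stonebridge Capital LLC (R1): 46% × 79% × 65% = 23.621% of Slate Foods Inc.
Aggregating (R2): 4.255% + 23.621% = 27.876%.
27.876% exceeds the 25% threshold, so Dana is a related party to Slate Foods Inc.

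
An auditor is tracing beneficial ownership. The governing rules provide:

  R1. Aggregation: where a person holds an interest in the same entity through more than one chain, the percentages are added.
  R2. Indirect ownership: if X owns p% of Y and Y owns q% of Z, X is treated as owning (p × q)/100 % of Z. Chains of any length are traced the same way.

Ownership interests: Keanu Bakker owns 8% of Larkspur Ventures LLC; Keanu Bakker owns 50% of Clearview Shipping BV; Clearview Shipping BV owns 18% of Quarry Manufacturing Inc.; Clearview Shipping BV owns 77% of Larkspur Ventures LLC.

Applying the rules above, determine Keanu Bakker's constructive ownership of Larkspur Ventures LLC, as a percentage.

Chain via Clearview Shipping BV (R2): 50% × 77% = 38.5% of Larkspur Ventures LLC.
Direct interest in Larkspur Ventures LLC: 8%.
Aggregating (R1): 38.5% + 8% = 46.5%.

46.5%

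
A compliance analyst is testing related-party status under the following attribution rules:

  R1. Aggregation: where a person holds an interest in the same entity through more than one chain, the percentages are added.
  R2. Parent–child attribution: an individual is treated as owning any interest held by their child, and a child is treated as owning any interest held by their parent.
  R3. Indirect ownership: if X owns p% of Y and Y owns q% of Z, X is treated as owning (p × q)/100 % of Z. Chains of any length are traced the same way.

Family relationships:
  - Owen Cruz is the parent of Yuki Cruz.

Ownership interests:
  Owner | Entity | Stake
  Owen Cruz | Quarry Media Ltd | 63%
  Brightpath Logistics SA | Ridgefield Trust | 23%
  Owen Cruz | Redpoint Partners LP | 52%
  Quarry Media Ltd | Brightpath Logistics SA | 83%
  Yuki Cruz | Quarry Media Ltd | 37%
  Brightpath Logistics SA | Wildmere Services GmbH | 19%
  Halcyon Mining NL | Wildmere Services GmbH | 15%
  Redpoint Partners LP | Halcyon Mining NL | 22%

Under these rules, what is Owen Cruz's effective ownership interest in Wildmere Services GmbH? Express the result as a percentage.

17.486%

By parent–child attribution (R2), Owen Cruz is treated as also owning Yuki Cruz's interest in Quarry Media Ltd, giving 63% + 37% = 100%.
Chain via Redpoint Partners LP → Halcyon Mining NL (R3): 52% × 22% × 15% = 1.716% of Wildmere Services GmbH.
Chain via Quarry Media Ltd → Brightpath Logistics SA (R3): 100% × 83% × 19% = 15.77% of Wildmere Services GmbH.
Aggregating (R1): 1.716% + 15.77% = 17.486%.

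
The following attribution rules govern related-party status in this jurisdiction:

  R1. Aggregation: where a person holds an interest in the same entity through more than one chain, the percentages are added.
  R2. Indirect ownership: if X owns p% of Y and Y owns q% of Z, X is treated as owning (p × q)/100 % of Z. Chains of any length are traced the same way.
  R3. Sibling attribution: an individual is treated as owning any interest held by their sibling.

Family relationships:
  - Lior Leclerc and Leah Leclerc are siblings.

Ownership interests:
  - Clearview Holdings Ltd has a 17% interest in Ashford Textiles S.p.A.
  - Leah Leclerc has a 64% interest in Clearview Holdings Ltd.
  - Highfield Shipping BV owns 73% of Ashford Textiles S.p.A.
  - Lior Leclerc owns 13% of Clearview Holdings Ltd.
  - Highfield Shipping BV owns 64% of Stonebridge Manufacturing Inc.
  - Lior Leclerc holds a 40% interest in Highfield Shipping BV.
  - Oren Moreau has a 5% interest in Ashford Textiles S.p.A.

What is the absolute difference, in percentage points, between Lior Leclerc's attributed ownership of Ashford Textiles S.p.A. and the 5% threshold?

By sibling attribution (R3), Lior Leclerc is treated as also owning Leah Leclerc's interest in Clearview Holdings Ltd, giving 13% + 64% = 77%.
Chain via Highfield Shipping BV (R2): 40% × 73% = 29.2% of Ashford Textiles S.p.A.
Chain via Clearview Holdings Ltd (R2): 77% × 17% = 13.09% of Ashford Textiles S.p.A.
Aggregating (R1): 29.2% + 13.09% = 42.29%.
42.29% exceeds the 5% threshold by 37.29 percentage points.

37.29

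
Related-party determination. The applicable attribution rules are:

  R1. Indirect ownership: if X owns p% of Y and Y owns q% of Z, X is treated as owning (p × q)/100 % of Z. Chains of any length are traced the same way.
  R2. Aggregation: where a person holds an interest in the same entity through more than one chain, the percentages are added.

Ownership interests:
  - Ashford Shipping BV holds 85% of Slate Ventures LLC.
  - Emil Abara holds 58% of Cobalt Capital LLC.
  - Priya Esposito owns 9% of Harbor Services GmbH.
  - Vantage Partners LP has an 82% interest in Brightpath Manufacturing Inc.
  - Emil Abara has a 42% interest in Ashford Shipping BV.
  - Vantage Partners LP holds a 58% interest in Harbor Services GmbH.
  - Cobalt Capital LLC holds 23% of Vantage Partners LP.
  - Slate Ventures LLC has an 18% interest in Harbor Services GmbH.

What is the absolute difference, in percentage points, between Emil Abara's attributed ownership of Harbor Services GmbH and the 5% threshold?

Chain via Cobalt Capital LLC → Vantage Partners LP (R1): 58% × 23% × 58% = 7.7372% of Harbor Services GmbH.
Chain via Ashford Shipping BV → Slate Ventures LLC (R1): 42% × 85% × 18% = 6.426% of Harbor Services GmbH.
Aggregating (R2): 7.7372% + 6.426% = 14.1632%.
14.1632% exceeds the 5% threshold by 9.1632 percentage points.

9.1632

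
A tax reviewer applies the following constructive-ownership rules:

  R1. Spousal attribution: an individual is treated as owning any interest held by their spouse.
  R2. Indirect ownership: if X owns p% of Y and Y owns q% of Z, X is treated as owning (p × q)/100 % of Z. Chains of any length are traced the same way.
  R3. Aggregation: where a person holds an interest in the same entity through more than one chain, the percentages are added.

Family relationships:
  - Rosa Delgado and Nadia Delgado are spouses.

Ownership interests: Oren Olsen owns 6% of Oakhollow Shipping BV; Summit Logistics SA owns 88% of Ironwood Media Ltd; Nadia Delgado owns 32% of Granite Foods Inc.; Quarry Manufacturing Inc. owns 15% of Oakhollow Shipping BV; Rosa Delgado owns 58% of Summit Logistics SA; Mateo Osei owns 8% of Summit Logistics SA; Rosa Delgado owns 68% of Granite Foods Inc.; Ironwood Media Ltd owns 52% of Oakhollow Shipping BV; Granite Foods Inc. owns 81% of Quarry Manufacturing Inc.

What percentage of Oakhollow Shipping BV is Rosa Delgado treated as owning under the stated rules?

By spousal attribution (R1), Rosa Delgado is treated as also owning Nadia Delgado's interest in Granite Foods Inc, giving 68% + 32% = 100%.
Chain via Granite Foods Inc. → Quarry Manufacturing Inc. (R2): 100% × 81% × 15% = 12.15% of Oakhollow Shipping BV.
Chain via Summit Logistics SA → Ironwood Media Ltd (R2): 58% × 88% × 52% = 26.5408% of Oakhollow Shipping BV.
Aggregating (R3): 12.15% + 26.5408% = 38.6908%.

38.6908%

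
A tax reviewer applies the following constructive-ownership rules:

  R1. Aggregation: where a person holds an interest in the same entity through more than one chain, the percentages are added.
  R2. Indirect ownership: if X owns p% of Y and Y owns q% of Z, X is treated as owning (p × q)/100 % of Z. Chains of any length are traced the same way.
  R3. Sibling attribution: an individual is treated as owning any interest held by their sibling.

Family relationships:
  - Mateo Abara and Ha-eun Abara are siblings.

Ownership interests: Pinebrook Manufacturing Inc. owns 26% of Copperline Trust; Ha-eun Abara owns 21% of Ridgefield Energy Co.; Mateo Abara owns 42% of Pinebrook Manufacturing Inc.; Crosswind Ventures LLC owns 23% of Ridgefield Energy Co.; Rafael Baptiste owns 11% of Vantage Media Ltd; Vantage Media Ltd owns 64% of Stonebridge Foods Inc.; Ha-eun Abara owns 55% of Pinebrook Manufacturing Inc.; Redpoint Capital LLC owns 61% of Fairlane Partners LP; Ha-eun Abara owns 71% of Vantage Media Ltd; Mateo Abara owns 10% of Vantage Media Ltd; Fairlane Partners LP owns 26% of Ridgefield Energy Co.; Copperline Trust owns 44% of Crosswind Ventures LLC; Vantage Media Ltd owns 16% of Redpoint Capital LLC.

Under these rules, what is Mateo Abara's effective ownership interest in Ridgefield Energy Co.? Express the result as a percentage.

By sibling attribution (R3), Mateo Abara is treated as also owning Ha-eun Abara's interest in Vantage Media Ltd, giving 10% + 71% = 81%.
By sibling attribution (R3), Mateo Abara is treated as also owning Ha-eun Abara's interest in Pinebrook Manufacturing Inc, giving 42% + 55% = 97%.
By sibling attribution (R3), Mateo Abara is treated as owning Ha-eun Abara's 21% interest in Ridgefield Energy Co.
Chain via Vantage Media Ltd → Redpoint Capital LLC → Fairlane Partners LP (R2): 81% × 16% × 61% × 26% = 2.055456% of Ridgefield Energy Co.
Chain via Pinebrook Manufacturing Inc. → Copperline Trust → Crosswind Ventures LLC (R2): 97% × 26% × 44% × 23% = 2.552264% of Ridgefield Energy Co.
Direct interest in Ridgefield Energy Co: 21%.
Aggregating (R1): 2.055456% + 2.552264% + 21% = 25.60772%.

25.60772%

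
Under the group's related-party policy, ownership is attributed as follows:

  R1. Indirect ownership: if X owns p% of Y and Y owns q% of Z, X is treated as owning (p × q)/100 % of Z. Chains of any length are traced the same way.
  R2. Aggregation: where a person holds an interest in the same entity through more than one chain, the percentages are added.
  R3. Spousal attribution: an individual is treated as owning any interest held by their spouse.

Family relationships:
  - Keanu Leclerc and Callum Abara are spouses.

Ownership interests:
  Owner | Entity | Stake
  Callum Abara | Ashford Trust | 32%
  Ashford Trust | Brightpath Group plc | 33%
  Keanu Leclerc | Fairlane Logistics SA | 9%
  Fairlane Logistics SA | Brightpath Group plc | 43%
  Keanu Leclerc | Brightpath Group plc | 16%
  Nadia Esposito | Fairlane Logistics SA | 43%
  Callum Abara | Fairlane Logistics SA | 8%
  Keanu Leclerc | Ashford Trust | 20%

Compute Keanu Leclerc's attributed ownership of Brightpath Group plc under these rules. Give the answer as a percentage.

40.47%

By spousal attribution (R3), Keanu Leclerc is treated as also owning Callum Abara's interest in Fairlane Logistics SA, giving 9% + 8% = 17%.
By spousal attribution (R3), Keanu Leclerc is treated as also owning Callum Abara's interest in Ashford Trust, giving 20% + 32% = 52%.
Chain via Fairlane Logistics SA (R1): 17% × 43% = 7.31% of Brightpath Group plc.
Chain via Ashford Trust (R1): 52% × 33% = 17.16% of Brightpath Group plc.
Direct interest in Brightpath Group plc: 16%.
Aggregating (R2): 7.31% + 17.16% + 16% = 40.47%.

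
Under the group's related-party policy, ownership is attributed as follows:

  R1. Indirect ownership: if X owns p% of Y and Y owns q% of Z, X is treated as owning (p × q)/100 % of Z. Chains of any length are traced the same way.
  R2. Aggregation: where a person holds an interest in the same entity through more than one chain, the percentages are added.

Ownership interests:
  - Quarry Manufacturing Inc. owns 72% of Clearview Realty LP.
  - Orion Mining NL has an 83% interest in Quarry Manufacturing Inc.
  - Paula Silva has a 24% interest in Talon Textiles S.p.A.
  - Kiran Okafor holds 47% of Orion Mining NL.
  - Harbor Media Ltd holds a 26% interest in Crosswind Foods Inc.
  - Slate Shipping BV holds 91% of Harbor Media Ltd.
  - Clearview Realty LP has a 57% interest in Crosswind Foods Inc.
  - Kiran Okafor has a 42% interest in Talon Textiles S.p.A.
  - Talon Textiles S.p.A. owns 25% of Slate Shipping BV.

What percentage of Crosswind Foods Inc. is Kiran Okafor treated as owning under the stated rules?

18.494004%

Chain via Talon Textiles S.p.A. → Slate Shipping BV → Harbor Media Ltd (R1): 42% × 25% × 91% × 26% = 2.4843% of Crosswind Foods Inc.
Chain via Orion Mining NL → Quarry Manufacturing Inc. → Clearview Realty LP (R1): 47% × 83% × 72% × 57% = 16.009704% of Crosswind Foods Inc.
Aggregating (R2): 2.4843% + 16.009704% = 18.494004%.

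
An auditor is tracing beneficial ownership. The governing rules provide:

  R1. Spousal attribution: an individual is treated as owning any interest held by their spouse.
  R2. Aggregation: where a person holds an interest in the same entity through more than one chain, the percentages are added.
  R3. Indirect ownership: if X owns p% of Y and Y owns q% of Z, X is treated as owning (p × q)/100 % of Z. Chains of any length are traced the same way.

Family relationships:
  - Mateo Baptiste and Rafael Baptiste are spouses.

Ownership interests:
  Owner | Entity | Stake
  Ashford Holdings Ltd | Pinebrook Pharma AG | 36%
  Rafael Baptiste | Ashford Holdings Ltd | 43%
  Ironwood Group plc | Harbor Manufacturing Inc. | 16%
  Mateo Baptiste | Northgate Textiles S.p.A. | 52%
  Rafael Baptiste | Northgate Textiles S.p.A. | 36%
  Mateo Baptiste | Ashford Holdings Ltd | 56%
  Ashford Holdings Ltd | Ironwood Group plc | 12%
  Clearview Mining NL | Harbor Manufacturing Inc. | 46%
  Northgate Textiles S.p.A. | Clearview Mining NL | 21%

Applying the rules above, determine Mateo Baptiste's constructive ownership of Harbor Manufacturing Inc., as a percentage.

10.4016%

By spousal attribution (R1), Mateo Baptiste is treated as also owning Rafael Baptiste's interest in Ashford Holdings Ltd, giving 56% + 43% = 99%.
By spousal attribution (R1), Mateo Baptiste is treated as also owning Rafael Baptiste's interest in Northgate Textiles S.p.A, giving 52% + 36% = 88%.
Chain via Ashford Holdings Ltd → Ironwood Group plc (R3): 99% × 12% × 16% = 1.9008% of Harbor Manufacturing Inc.
Chain via Northgate Textiles S.p.A. → Clearview Mining NL (R3): 88% × 21% × 46% = 8.5008% of Harbor Manufacturing Inc.
Aggregating (R2): 1.9008% + 8.5008% = 10.4016%.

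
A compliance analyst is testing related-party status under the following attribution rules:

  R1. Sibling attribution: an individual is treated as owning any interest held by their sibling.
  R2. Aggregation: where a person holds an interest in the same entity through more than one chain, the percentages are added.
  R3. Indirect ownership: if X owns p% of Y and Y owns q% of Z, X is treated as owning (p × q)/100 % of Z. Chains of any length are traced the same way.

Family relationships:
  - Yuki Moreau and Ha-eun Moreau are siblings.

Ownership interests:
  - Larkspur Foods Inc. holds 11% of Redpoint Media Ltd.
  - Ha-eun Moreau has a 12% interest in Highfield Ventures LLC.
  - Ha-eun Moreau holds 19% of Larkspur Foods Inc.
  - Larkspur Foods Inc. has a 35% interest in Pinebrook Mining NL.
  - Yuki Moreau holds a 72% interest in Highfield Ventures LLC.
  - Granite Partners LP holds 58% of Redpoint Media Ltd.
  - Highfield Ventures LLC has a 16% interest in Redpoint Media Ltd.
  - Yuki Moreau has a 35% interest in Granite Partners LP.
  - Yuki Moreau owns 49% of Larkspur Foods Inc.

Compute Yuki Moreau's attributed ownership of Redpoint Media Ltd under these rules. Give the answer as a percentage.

41.22%

By sibling attribution (R1), Yuki Moreau is treated as also owning Ha-eun Moreau's interest in Larkspur Foods Inc, giving 49% + 19% = 68%.
By sibling attribution (R1), Yuki Moreau is treated as also owning Ha-eun Moreau's interest in Highfield Ventures LLC, giving 72% + 12% = 84%.
Chain via Larkspur Foods Inc. (R3): 68% × 11% = 7.48% of Redpoint Media Ltd.
Chain via Granite Partners LP (R3): 35% × 58% = 20.3% of Redpoint Media Ltd.
Chain via Highfield Ventures LLC (R3): 84% × 16% = 13.44% of Redpoint Media Ltd.
Aggregating (R2): 7.48% + 20.3% + 13.44% = 41.22%.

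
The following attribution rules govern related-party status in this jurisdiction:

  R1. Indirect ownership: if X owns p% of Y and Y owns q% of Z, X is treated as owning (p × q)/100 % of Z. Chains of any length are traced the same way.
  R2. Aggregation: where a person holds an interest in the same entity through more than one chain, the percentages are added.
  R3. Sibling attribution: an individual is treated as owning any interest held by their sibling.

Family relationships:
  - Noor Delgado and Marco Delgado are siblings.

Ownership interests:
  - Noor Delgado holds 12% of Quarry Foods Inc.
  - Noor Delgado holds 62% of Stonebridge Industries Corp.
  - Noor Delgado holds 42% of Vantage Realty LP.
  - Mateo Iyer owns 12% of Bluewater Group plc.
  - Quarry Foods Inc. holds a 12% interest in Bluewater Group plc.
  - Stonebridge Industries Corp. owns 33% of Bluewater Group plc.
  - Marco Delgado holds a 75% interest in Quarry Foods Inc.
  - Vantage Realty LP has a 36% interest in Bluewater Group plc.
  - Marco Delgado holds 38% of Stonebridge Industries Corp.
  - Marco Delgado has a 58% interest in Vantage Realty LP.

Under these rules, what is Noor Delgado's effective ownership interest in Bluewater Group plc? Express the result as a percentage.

By sibling attribution (R3), Noor Delgado is treated as also owning Marco Delgado's interest in Vantage Realty LP, giving 42% + 58% = 100%.
By sibling attribution (R3), Noor Delgado is treated as also owning Marco Delgado's interest in Quarry Foods Inc, giving 12% + 75% = 87%.
By sibling attribution (R3), Noor Delgado is treated as also owning Marco Delgado's interest in Stonebridge Industries Corp, giving 62% + 38% = 100%.
Chain via Vantage Realty LP (R1): 100% × 36% = 36% of Bluewater Group plc.
Chain via Quarry Foods Inc. (R1): 87% × 12% = 10.44% of Bluewater Group plc.
Chain via Stonebridge Industries Corp. (R1): 100% × 33% = 33% of Bluewater Group plc.
Aggregating (R2): 36% + 10.44% + 33% = 79.44%.

79.44%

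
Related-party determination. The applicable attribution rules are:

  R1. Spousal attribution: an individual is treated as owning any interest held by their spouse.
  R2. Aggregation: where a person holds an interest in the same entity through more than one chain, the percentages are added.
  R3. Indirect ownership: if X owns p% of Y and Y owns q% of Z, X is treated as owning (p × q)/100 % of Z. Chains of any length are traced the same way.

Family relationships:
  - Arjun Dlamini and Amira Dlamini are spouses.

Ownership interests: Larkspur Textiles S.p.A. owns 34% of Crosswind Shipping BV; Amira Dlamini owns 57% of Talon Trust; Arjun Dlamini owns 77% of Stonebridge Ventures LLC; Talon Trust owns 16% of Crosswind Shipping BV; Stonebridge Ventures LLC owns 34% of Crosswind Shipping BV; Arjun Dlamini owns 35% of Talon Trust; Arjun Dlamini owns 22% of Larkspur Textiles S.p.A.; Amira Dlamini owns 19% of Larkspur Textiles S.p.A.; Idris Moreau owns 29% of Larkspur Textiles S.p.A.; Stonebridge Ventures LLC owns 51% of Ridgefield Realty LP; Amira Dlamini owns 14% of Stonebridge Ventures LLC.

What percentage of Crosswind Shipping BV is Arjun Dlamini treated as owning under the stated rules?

By spousal attribution (R1), Arjun Dlamini is treated as also owning Amira Dlamini's interest in Talon Trust, giving 35% + 57% = 92%.
By spousal attribution (R1), Arjun Dlamini is treated as also owning Amira Dlamini's interest in Larkspur Textiles S.p.A, giving 22% + 19% = 41%.
By spousal attribution (R1), Arjun Dlamini is treated as also owning Amira Dlamini's interest in Stonebridge Ventures LLC, giving 77% + 14% = 91%.
Chain via Talon Trust (R3): 92% × 16% = 14.72% of Crosswind Shipping BV.
Chain via Larkspur Textiles S.p.A. (R3): 41% × 34% = 13.94% of Crosswind Shipping BV.
Chain via Stonebridge Ventures LLC (R3): 91% × 34% = 30.94% of Crosswind Shipping BV.
Aggregating (R2): 14.72% + 13.94% + 30.94% = 59.6%.

59.6%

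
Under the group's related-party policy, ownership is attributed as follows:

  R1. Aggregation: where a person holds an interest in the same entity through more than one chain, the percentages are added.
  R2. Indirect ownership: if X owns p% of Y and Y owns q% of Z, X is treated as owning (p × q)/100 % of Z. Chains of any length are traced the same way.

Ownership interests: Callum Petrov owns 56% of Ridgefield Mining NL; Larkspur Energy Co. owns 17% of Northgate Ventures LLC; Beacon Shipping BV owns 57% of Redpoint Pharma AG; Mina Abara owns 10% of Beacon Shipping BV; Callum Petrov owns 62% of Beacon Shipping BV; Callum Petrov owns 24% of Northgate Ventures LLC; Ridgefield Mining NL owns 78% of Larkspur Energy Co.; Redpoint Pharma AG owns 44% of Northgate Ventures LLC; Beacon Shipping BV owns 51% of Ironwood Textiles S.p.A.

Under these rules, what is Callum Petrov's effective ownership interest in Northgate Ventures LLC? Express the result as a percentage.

Chain via Ridgefield Mining NL → Larkspur Energy Co. (R2): 56% × 78% × 17% = 7.4256% of Northgate Ventures LLC.
Chain via Beacon Shipping BV → Redpoint Pharma AG (R2): 62% × 57% × 44% = 15.5496% of Northgate Ventures LLC.
Direct interest in Northgate Ventures LLC: 24%.
Aggregating (R1): 7.4256% + 15.5496% + 24% = 46.9752%.

46.9752%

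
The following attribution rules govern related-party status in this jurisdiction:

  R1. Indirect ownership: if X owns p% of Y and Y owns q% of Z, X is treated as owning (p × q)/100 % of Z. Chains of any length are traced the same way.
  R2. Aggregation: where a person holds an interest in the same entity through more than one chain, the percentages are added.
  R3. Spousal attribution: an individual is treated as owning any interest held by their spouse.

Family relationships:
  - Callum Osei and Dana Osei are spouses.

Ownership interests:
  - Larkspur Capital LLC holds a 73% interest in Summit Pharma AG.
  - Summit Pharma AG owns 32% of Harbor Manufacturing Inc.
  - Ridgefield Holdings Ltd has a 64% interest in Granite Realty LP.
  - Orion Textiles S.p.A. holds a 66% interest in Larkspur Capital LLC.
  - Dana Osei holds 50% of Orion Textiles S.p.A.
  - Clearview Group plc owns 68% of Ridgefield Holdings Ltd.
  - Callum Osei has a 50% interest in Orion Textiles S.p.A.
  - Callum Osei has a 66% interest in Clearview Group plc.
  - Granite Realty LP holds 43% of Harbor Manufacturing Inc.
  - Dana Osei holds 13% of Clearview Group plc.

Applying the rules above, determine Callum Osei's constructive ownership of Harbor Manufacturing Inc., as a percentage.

30.201344%

By spousal attribution (R3), Callum Osei is treated as also owning Dana Osei's interest in Clearview Group plc, giving 66% + 13% = 79%.
By spousal attribution (R3), Callum Osei is treated as also owning Dana Osei's interest in Orion Textiles S.p.A, giving 50% + 50% = 100%.
Chain via Clearview Group plc → Ridgefield Holdings Ltd → Granite Realty LP (R1): 79% × 68% × 64% × 43% = 14.783744% of Harbor Manufacturing Inc.
Chain via Orion Textiles S.p.A. → Larkspur Capital LLC → Summit Pharma AG (R1): 100% × 66% × 73% × 32% = 15.4176% of Harbor Manufacturing Inc.
Aggregating (R2): 14.783744% + 15.4176% = 30.201344%.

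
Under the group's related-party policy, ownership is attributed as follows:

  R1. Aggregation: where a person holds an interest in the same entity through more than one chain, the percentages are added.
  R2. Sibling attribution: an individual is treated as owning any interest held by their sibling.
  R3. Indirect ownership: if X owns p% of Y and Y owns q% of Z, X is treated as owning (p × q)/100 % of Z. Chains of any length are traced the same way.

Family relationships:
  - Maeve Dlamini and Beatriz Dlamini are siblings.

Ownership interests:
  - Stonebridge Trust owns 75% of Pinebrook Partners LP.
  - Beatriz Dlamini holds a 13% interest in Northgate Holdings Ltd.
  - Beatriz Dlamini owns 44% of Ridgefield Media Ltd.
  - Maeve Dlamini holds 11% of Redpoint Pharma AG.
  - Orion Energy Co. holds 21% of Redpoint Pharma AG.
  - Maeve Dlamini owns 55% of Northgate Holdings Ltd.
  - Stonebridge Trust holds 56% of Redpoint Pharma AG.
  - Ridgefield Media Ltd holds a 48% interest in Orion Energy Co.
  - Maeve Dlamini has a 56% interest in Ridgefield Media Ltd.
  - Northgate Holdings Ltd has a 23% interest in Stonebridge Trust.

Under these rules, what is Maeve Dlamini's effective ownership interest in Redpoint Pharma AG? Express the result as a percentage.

By sibling attribution (R2), Maeve Dlamini is treated as also owning Beatriz Dlamini's interest in Northgate Holdings Ltd, giving 55% + 13% = 68%.
By sibling attribution (R2), Maeve Dlamini is treated as also owning Beatriz Dlamini's interest in Ridgefield Media Ltd, giving 56% + 44% = 100%.
Chain via Northgate Holdings Ltd → Stonebridge Trust (R3): 68% × 23% × 56% = 8.7584% of Redpoint Pharma AG.
Chain via Ridgefield Media Ltd → Orion Energy Co. (R3): 100% × 48% × 21% = 10.08% of Redpoint Pharma AG.
Direct interest in Redpoint Pharma AG: 11%.
Aggregating (R1): 8.7584% + 10.08% + 11% = 29.8384%.

29.8384%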